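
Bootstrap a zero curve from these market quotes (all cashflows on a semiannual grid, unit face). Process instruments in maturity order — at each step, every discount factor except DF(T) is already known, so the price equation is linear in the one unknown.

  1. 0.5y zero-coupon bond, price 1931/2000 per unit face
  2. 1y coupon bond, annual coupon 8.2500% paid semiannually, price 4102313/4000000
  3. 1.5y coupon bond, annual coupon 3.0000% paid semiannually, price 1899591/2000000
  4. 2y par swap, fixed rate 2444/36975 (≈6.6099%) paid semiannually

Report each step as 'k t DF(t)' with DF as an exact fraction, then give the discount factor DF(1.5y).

1 1/2 1931/2000
2 1 9467/10000
3 3/2 363/400
4 2 4389/5000
DF(1.5y) = 363/400 ≈ 0.907500

step 1 [0.5y] zero: DF = P = 1931/2000 ≈ 0.965500
step 2 [1y] bond c/2=33/800: DF=(4102313/4000000 − 33/800·(0.965500))/(1+33/800) = 9467/10000 ≈ 0.946700
step 3 [1.5y] bond c/2=3/200: DF=(1899591/2000000 − 3/200·(0.965500+0.946700))/(1+3/200) = 363/400 ≈ 0.907500
step 4 [2y] swap r/2=1222/36975: DF=(1 − 1222/36975·(0.965500+0.946700+0.907500))/(1+1222/36975) = 4389/5000 ≈ 0.877800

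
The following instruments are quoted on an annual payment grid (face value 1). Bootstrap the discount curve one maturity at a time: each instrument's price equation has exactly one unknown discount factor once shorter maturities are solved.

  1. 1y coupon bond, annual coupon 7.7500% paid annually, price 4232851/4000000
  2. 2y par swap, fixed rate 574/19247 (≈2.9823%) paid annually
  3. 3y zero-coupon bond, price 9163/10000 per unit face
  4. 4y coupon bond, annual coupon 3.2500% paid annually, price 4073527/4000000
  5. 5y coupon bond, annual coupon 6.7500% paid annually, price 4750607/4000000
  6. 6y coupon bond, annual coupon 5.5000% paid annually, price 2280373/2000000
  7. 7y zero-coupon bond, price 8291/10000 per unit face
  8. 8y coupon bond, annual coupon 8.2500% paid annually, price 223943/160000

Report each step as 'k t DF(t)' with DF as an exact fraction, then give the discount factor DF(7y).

step 1 [1y] bond c/1=31/400: DF=(4232851/4000000 − 31/400·(0))/(1+31/400) = 9821/10000 ≈ 0.982100
step 2 [2y] swap r/1=574/19247: DF=(1 − 574/19247·(0.982100))/(1+574/19247) = 4713/5000 ≈ 0.942600
step 3 [3y] zero: DF = P = 9163/10000 ≈ 0.916300
step 4 [4y] bond c/1=13/400: DF=(4073527/4000000 − 13/400·(0.982100+0.942600+0.916300))/(1+13/400) = 8969/10000 ≈ 0.896900
step 5 [5y] bond c/1=27/400: DF=(4750607/4000000 − 27/400·(0.982100+0.942600+0.916300+0.896900))/(1+27/400) = 4381/5000 ≈ 0.876200
step 6 [6y] bond c/1=11/200: DF=(2280373/2000000 − 11/200·(0.982100+0.942600+0.916300+0.896900+0.876200))/(1+11/200) = 4201/5000 ≈ 0.840200
step 7 [7y] zero: DF = P = 8291/10000 ≈ 0.829100
step 8 [8y] bond c/1=33/400: DF=(223943/160000 − 33/400·(0.982100+0.942600+0.916300+0.896900+0.876200+0.840200+0.829100))/(1+33/400) = 8141/10000 ≈ 0.814100

1 1 9821/10000
2 2 4713/5000
3 3 9163/10000
4 4 8969/10000
5 5 4381/5000
6 6 4201/5000
7 7 8291/10000
8 8 8141/10000
DF(7y) = 8291/10000 ≈ 0.829100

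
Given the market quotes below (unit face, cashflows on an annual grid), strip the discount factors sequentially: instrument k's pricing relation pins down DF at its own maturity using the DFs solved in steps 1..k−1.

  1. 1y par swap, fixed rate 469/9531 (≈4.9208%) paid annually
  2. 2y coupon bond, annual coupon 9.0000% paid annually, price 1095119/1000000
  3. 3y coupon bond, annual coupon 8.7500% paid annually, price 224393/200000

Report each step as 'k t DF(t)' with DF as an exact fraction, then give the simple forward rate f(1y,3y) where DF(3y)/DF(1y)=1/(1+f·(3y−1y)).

1 1 9531/10000
2 2 463/500
3 3 1761/2000
f(1y,3y) = ((9531/10000)/(1761/2000) − 1)/(2) = 121/2935 ≈ 4.1227%

step 1 [1y] swap r/1=469/9531: DF=(1 − 469/9531·(0))/(1+469/9531) = 9531/10000 ≈ 0.953100
step 2 [2y] bond c/1=9/100: DF=(1095119/1000000 − 9/100·(0.953100))/(1+9/100) = 463/500 ≈ 0.926000
step 3 [3y] bond c/1=7/80: DF=(224393/200000 − 7/80·(0.953100+0.926000))/(1+7/80) = 1761/2000 ≈ 0.880500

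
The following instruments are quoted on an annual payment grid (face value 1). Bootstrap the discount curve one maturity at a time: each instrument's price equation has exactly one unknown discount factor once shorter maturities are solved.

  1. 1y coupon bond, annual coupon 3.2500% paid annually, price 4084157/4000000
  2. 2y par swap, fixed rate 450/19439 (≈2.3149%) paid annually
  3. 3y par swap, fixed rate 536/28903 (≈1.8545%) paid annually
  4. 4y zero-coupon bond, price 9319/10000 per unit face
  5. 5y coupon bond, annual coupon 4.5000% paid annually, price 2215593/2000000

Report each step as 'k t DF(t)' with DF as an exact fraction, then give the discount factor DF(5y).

1 1 9889/10000
2 2 191/200
3 3 1183/1250
4 4 9319/10000
5 5 1791/2000
DF(5y) = 1791/2000 ≈ 0.895500

step 1 [1y] bond c/1=13/400: DF=(4084157/4000000 − 13/400·(0))/(1+13/400) = 9889/10000 ≈ 0.988900
step 2 [2y] swap r/1=450/19439: DF=(1 − 450/19439·(0.988900))/(1+450/19439) = 191/200 ≈ 0.955000
step 3 [3y] swap r/1=536/28903: DF=(1 − 536/28903·(0.988900+0.955000))/(1+536/28903) = 1183/1250 ≈ 0.946400
step 4 [4y] zero: DF = P = 9319/10000 ≈ 0.931900
step 5 [5y] bond c/1=9/200: DF=(2215593/2000000 − 9/200·(0.988900+0.955000+0.946400+0.931900))/(1+9/200) = 1791/2000 ≈ 0.895500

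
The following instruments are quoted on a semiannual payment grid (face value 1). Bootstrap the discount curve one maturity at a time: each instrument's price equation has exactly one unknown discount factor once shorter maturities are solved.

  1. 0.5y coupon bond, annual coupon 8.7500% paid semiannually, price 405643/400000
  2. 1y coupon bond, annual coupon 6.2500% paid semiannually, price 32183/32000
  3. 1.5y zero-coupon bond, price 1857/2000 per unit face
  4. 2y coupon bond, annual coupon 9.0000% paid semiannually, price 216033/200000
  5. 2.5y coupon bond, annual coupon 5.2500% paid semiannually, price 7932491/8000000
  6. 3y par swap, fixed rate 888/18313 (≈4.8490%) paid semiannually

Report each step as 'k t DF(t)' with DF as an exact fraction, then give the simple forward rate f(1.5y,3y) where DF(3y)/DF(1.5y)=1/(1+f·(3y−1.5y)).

1 1/2 2429/2500
2 1 4729/5000
3 3/2 1857/2000
4 2 9111/10000
5 5/2 8701/10000
6 3 2167/2500
f(1.5y,3y) = ((1857/2000)/(2167/2500) − 1)/(3/2) = 617/13002 ≈ 4.7454%

step 1 [0.5y] bond c/2=7/160: DF=(405643/400000 − 7/160·(0))/(1+7/160) = 2429/2500 ≈ 0.971600
step 2 [1y] bond c/2=1/32: DF=(32183/32000 − 1/32·(0.971600))/(1+1/32) = 4729/5000 ≈ 0.945800
step 3 [1.5y] zero: DF = P = 1857/2000 ≈ 0.928500
step 4 [2y] bond c/2=9/200: DF=(216033/200000 − 9/200·(0.971600+0.945800+0.928500))/(1+9/200) = 9111/10000 ≈ 0.911100
step 5 [2.5y] bond c/2=21/800: DF=(7932491/8000000 − 21/800·(0.971600+0.945800+0.928500+0.911100))/(1+21/800) = 8701/10000 ≈ 0.870100
step 6 [3y] swap r/2=444/18313: DF=(1 − 444/18313·(0.971600+0.945800+0.928500+0.911100+0.870100))/(1+444/18313) = 2167/2500 ≈ 0.866800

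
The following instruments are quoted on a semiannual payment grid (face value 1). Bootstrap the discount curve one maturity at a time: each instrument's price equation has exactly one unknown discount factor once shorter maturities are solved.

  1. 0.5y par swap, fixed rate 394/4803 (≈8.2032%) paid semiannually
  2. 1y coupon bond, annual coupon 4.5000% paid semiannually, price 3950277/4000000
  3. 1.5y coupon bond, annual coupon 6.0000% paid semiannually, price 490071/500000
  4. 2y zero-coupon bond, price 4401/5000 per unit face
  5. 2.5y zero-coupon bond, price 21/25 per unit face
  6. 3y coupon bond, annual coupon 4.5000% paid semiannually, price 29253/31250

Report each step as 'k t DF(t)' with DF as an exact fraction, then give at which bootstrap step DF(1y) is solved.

step 1 [0.5y] swap r/2=197/4803: DF=(1 − 197/4803·(0))/(1+197/4803) = 4803/5000 ≈ 0.960600
step 2 [1y] bond c/2=9/400: DF=(3950277/4000000 − 9/400·(0.960600))/(1+9/400) = 9447/10000 ≈ 0.944700
step 3 [1.5y] bond c/2=3/100: DF=(490071/500000 − 3/100·(0.960600+0.944700))/(1+3/100) = 8961/10000 ≈ 0.896100
step 4 [2y] zero: DF = P = 4401/5000 ≈ 0.880200
step 5 [2.5y] zero: DF = P = 21/25 ≈ 0.840000
step 6 [3y] bond c/2=9/400: DF=(29253/31250 − 9/400·(0.960600+0.944700+0.896100+0.880200+0.840000))/(1+9/400) = 102/125 ≈ 0.816000

1 1/2 4803/5000
2 1 9447/10000
3 3/2 8961/10000
4 2 4401/5000
5 5/2 21/25
6 3 102/125
DF(1y) is solved at step 2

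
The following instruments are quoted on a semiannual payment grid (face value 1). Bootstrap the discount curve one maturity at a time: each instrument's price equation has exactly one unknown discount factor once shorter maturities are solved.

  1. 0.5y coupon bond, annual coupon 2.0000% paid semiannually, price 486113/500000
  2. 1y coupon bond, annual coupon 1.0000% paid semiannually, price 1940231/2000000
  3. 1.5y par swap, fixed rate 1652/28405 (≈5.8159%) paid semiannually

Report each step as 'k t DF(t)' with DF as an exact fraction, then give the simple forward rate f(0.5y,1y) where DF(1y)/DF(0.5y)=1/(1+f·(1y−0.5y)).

step 1 [0.5y] bond c/2=1/100: DF=(486113/500000 − 1/100·(0))/(1+1/100) = 4813/5000 ≈ 0.962600
step 2 [1y] bond c/2=1/200: DF=(1940231/2000000 − 1/200·(0.962600))/(1+1/200) = 1921/2000 ≈ 0.960500
step 3 [1.5y] swap r/2=826/28405: DF=(1 − 826/28405·(0.962600+0.960500))/(1+826/28405) = 4587/5000 ≈ 0.917400

1 1/2 4813/5000
2 1 1921/2000
3 3/2 4587/5000
f(0.5y,1y) = ((4813/5000)/(1921/2000) − 1)/(1/2) = 42/9605 ≈ 0.4373%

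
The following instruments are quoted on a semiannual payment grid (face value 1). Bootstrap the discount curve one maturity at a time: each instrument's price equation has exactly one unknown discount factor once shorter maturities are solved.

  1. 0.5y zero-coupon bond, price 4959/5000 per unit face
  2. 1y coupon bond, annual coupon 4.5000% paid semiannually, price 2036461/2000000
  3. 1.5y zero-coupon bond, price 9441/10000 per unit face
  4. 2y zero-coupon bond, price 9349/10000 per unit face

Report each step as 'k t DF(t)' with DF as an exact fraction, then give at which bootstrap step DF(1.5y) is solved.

step 1 [0.5y] zero: DF = P = 4959/5000 ≈ 0.991800
step 2 [1y] bond c/2=9/400: DF=(2036461/2000000 − 9/400·(0.991800))/(1+9/400) = 487/500 ≈ 0.974000
step 3 [1.5y] zero: DF = P = 9441/10000 ≈ 0.944100
step 4 [2y] zero: DF = P = 9349/10000 ≈ 0.934900

1 1/2 4959/5000
2 1 487/500
3 3/2 9441/10000
4 2 9349/10000
DF(1.5y) is solved at step 3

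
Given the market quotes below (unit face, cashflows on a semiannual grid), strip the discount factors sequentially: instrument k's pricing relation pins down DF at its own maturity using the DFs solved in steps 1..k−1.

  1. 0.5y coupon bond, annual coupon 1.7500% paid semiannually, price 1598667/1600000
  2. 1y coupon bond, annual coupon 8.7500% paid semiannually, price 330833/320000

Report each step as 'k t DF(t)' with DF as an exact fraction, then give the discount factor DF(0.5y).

1 1/2 1981/2000
2 1 949/1000
DF(0.5y) = 1981/2000 ≈ 0.990500

step 1 [0.5y] bond c/2=7/800: DF=(1598667/1600000 − 7/800·(0))/(1+7/800) = 1981/2000 ≈ 0.990500
step 2 [1y] bond c/2=7/160: DF=(330833/320000 − 7/160·(0.990500))/(1+7/160) = 949/1000 ≈ 0.949000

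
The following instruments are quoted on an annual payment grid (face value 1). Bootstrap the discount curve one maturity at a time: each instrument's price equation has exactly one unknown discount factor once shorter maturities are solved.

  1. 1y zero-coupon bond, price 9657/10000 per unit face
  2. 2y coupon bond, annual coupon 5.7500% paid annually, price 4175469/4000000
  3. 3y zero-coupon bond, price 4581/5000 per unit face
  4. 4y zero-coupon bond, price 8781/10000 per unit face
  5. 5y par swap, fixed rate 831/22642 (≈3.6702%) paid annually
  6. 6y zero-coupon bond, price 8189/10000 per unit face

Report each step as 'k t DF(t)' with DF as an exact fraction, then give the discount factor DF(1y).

step 1 [1y] zero: DF = P = 9657/10000 ≈ 0.965700
step 2 [2y] bond c/1=23/400: DF=(4175469/4000000 − 23/400·(0.965700))/(1+23/400) = 4673/5000 ≈ 0.934600
step 3 [3y] zero: DF = P = 4581/5000 ≈ 0.916200
step 4 [4y] zero: DF = P = 8781/10000 ≈ 0.878100
step 5 [5y] swap r/1=831/22642: DF=(1 − 831/22642·(0.965700+0.934600+0.916200+0.878100))/(1+831/22642) = 4169/5000 ≈ 0.833800
step 6 [6y] zero: DF = P = 8189/10000 ≈ 0.818900

1 1 9657/10000
2 2 4673/5000
3 3 4581/5000
4 4 8781/10000
5 5 4169/5000
6 6 8189/10000
DF(1y) = 9657/10000 ≈ 0.965700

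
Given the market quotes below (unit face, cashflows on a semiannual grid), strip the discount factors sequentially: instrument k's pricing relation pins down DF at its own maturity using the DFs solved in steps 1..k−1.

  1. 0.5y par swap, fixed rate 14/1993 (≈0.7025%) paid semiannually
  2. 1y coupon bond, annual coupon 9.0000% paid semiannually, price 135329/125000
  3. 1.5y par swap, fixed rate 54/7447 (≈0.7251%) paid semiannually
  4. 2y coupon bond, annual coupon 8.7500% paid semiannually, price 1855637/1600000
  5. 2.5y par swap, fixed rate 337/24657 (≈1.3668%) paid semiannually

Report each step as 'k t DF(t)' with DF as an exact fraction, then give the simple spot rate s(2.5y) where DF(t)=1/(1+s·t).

1 1/2 1993/2000
2 1 9931/10000
3 3/2 2473/2500
4 2 9863/10000
5 5/2 9663/10000
s(2.5y) = (1/(9663/10000) − 1)/(5/2) = 674/48315 ≈ 1.3950%

step 1 [0.5y] swap r/2=7/1993: DF=(1 − 7/1993·(0))/(1+7/1993) = 1993/2000 ≈ 0.996500
step 2 [1y] bond c/2=9/200: DF=(135329/125000 − 9/200·(0.996500))/(1+9/200) = 9931/10000 ≈ 0.993100
step 3 [1.5y] swap r/2=27/7447: DF=(1 − 27/7447·(0.996500+0.993100))/(1+27/7447) = 2473/2500 ≈ 0.989200
step 4 [2y] bond c/2=7/160: DF=(1855637/1600000 − 7/160·(0.996500+0.993100+0.989200))/(1+7/160) = 9863/10000 ≈ 0.986300
step 5 [2.5y] swap r/2=337/49314: DF=(1 − 337/49314·(0.996500+0.993100+0.989200+0.986300))/(1+337/49314) = 9663/10000 ≈ 0.966300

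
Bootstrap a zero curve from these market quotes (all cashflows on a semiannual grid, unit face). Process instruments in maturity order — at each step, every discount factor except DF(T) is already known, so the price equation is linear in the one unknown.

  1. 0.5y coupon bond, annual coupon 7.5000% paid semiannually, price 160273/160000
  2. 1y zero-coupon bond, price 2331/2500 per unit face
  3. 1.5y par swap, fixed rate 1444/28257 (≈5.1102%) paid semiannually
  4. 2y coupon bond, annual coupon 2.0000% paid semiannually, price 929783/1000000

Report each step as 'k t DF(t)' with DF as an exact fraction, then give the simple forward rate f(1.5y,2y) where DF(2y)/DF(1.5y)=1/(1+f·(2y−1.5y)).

1 1/2 1931/2000
2 1 2331/2500
3 3/2 4639/5000
4 2 4463/5000
f(1.5y,2y) = ((4639/5000)/(4463/5000) − 1)/(1/2) = 352/4463 ≈ 7.8871%

step 1 [0.5y] bond c/2=3/80: DF=(160273/160000 − 3/80·(0))/(1+3/80) = 1931/2000 ≈ 0.965500
step 2 [1y] zero: DF = P = 2331/2500 ≈ 0.932400
step 3 [1.5y] swap r/2=722/28257: DF=(1 − 722/28257·(0.965500+0.932400))/(1+722/28257) = 4639/5000 ≈ 0.927800
step 4 [2y] bond c/2=1/100: DF=(929783/1000000 − 1/100·(0.965500+0.932400+0.927800))/(1+1/100) = 4463/5000 ≈ 0.892600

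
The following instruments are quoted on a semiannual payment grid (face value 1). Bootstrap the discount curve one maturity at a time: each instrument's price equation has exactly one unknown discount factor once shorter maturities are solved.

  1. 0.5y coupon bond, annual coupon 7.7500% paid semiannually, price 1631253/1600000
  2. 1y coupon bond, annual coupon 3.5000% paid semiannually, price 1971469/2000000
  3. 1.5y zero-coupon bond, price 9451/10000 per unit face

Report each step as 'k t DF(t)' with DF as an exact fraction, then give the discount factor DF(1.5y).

1 1/2 1963/2000
2 1 9519/10000
3 3/2 9451/10000
DF(1.5y) = 9451/10000 ≈ 0.945100

step 1 [0.5y] bond c/2=31/800: DF=(1631253/1600000 − 31/800·(0))/(1+31/800) = 1963/2000 ≈ 0.981500
step 2 [1y] bond c/2=7/400: DF=(1971469/2000000 − 7/400·(0.981500))/(1+7/400) = 9519/10000 ≈ 0.951900
step 3 [1.5y] zero: DF = P = 9451/10000 ≈ 0.945100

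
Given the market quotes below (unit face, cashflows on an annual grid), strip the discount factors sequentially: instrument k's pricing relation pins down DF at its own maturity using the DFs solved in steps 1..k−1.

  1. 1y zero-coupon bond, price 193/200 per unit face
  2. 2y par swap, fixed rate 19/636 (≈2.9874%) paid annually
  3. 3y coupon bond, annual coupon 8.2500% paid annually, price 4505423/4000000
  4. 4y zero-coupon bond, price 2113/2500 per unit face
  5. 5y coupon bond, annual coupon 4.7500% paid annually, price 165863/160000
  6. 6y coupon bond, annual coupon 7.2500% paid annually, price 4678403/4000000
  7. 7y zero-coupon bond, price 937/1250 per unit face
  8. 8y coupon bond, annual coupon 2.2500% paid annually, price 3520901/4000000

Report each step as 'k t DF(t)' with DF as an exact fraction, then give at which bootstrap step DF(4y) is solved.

1 1 193/200
2 2 943/1000
3 3 8951/10000
4 4 2113/2500
5 5 4121/5000
6 6 3941/5000
7 7 937/1250
8 8 3643/5000
DF(4y) is solved at step 4

step 1 [1y] zero: DF = P = 193/200 ≈ 0.965000
step 2 [2y] swap r/1=19/636: DF=(1 − 19/636·(0.965000))/(1+19/636) = 943/1000 ≈ 0.943000
step 3 [3y] bond c/1=33/400: DF=(4505423/4000000 − 33/400·(0.965000+0.943000))/(1+33/400) = 8951/10000 ≈ 0.895100
step 4 [4y] zero: DF = P = 2113/2500 ≈ 0.845200
step 5 [5y] bond c/1=19/400: DF=(165863/160000 − 19/400·(0.965000+0.943000+0.895100+0.845200))/(1+19/400) = 4121/5000 ≈ 0.824200
step 6 [6y] bond c/1=29/400: DF=(4678403/4000000 − 29/400·(0.965000+0.943000+0.895100+0.845200+0.824200))/(1+29/400) = 3941/5000 ≈ 0.788200
step 7 [7y] zero: DF = P = 937/1250 ≈ 0.749600
step 8 [8y] bond c/1=9/400: DF=(3520901/4000000 − 9/400·(0.965000+0.943000+0.895100+0.845200+0.824200+0.788200+0.749600))/(1+9/400) = 3643/5000 ≈ 0.728600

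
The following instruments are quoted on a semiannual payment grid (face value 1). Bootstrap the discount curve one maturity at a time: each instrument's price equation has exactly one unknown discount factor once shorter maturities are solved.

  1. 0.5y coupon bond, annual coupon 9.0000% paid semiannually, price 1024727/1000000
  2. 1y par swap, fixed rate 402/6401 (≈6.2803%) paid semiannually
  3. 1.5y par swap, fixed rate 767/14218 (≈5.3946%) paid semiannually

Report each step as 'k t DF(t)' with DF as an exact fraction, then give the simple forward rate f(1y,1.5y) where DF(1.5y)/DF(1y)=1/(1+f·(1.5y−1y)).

1 1/2 4903/5000
2 1 9397/10000
3 3/2 9233/10000
f(1y,1.5y) = ((9397/10000)/(9233/10000) − 1)/(1/2) = 328/9233 ≈ 3.5525%

step 1 [0.5y] bond c/2=9/200: DF=(1024727/1000000 − 9/200·(0))/(1+9/200) = 4903/5000 ≈ 0.980600
step 2 [1y] swap r/2=201/6401: DF=(1 − 201/6401·(0.980600))/(1+201/6401) = 9397/10000 ≈ 0.939700
step 3 [1.5y] swap r/2=767/28436: DF=(1 − 767/28436·(0.980600+0.939700))/(1+767/28436) = 9233/10000 ≈ 0.923300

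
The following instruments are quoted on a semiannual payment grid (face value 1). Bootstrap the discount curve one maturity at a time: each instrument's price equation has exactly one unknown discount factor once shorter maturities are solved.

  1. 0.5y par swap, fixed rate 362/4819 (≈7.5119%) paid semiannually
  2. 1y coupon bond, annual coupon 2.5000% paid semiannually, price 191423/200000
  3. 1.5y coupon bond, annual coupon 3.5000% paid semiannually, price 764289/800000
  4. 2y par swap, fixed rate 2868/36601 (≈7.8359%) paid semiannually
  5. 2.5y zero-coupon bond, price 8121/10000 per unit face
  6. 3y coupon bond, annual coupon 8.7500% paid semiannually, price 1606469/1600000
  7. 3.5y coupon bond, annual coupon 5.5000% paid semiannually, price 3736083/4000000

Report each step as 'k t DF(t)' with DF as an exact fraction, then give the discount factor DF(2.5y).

step 1 [0.5y] swap r/2=181/4819: DF=(1 − 181/4819·(0))/(1+181/4819) = 4819/5000 ≈ 0.963800
step 2 [1y] bond c/2=1/80: DF=(191423/200000 − 1/80·(0.963800))/(1+1/80) = 4667/5000 ≈ 0.933400
step 3 [1.5y] bond c/2=7/400: DF=(764289/800000 − 7/400·(0.963800+0.933400))/(1+7/400) = 9063/10000 ≈ 0.906300
step 4 [2y] swap r/2=1434/36601: DF=(1 − 1434/36601·(0.963800+0.933400+0.906300))/(1+1434/36601) = 4283/5000 ≈ 0.856600
step 5 [2.5y] zero: DF = P = 8121/10000 ≈ 0.812100
step 6 [3y] bond c/2=7/160: DF=(1606469/1600000 − 7/160·(0.963800+0.933400+0.906300+0.856600+0.812100))/(1+7/160) = 1549/2000 ≈ 0.774500
step 7 [3.5y] bond c/2=11/400: DF=(3736083/4000000 − 11/400·(0.963800+0.933400+0.906300+0.856600+0.812100+0.774500))/(1+11/400) = 3843/5000 ≈ 0.768600

1 1/2 4819/5000
2 1 4667/5000
3 3/2 9063/10000
4 2 4283/5000
5 5/2 8121/10000
6 3 1549/2000
7 7/2 3843/5000
DF(2.5y) = 8121/10000 ≈ 0.812100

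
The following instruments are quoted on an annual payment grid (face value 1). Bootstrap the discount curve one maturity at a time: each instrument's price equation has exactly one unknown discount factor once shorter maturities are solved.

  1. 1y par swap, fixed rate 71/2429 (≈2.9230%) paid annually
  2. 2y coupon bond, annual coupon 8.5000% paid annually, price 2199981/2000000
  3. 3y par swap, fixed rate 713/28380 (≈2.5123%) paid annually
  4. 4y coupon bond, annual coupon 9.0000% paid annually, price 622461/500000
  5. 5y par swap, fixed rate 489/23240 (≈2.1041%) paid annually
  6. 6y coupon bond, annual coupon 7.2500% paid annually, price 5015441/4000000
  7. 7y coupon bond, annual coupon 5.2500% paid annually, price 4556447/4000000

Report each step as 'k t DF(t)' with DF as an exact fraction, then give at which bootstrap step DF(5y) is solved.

step 1 [1y] swap r/1=71/2429: DF=(1 − 71/2429·(0))/(1+71/2429) = 2429/2500 ≈ 0.971600
step 2 [2y] bond c/1=17/200: DF=(2199981/2000000 − 17/200·(0.971600))/(1+17/200) = 9377/10000 ≈ 0.937700
step 3 [3y] swap r/1=713/28380: DF=(1 − 713/28380·(0.971600+0.937700))/(1+713/28380) = 9287/10000 ≈ 0.928700
step 4 [4y] bond c/1=9/100: DF=(622461/500000 − 9/100·(0.971600+0.937700+0.928700))/(1+9/100) = 4539/5000 ≈ 0.907800
step 5 [5y] swap r/1=489/23240: DF=(1 − 489/23240·(0.971600+0.937700+0.928700+0.907800))/(1+489/23240) = 4511/5000 ≈ 0.902200
step 6 [6y] bond c/1=29/400: DF=(5015441/4000000 − 29/400·(0.971600+0.937700+0.928700+0.907800+0.902200))/(1+29/400) = 8549/10000 ≈ 0.854900
step 7 [7y] bond c/1=21/400: DF=(4556447/4000000 − 21/400·(0.971600+0.937700+0.928700+0.907800+0.902200+0.854900))/(1+21/400) = 4039/5000 ≈ 0.807800

1 1 2429/2500
2 2 9377/10000
3 3 9287/10000
4 4 4539/5000
5 5 4511/5000
6 6 8549/10000
7 7 4039/5000
DF(5y) is solved at step 5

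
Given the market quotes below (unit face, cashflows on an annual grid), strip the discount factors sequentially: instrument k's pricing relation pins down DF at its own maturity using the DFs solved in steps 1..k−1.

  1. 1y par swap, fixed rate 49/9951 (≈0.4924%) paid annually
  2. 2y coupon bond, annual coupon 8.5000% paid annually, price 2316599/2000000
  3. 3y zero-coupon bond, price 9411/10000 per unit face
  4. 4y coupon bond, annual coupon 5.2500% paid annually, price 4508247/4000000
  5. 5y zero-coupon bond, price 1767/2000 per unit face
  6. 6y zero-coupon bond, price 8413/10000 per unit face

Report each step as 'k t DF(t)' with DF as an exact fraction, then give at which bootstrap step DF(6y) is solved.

1 1 9951/10000
2 2 1237/1250
3 3 9411/10000
4 4 9249/10000
5 5 1767/2000
6 6 8413/10000
DF(6y) is solved at step 6

step 1 [1y] swap r/1=49/9951: DF=(1 − 49/9951·(0))/(1+49/9951) = 9951/10000 ≈ 0.995100
step 2 [2y] bond c/1=17/200: DF=(2316599/2000000 − 17/200·(0.995100))/(1+17/200) = 1237/1250 ≈ 0.989600
step 3 [3y] zero: DF = P = 9411/10000 ≈ 0.941100
step 4 [4y] bond c/1=21/400: DF=(4508247/4000000 − 21/400·(0.995100+0.989600+0.941100))/(1+21/400) = 9249/10000 ≈ 0.924900
step 5 [5y] zero: DF = P = 1767/2000 ≈ 0.883500
step 6 [6y] zero: DF = P = 8413/10000 ≈ 0.841300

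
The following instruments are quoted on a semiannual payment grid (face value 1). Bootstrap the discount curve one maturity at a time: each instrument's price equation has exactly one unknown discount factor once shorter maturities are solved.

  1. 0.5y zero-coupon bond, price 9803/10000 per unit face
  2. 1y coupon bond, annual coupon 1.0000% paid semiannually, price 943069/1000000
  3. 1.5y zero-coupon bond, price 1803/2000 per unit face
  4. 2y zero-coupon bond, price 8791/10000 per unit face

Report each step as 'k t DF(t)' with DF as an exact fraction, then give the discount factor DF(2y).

1 1/2 9803/10000
2 1 1867/2000
3 3/2 1803/2000
4 2 8791/10000
DF(2y) = 8791/10000 ≈ 0.879100

step 1 [0.5y] zero: DF = P = 9803/10000 ≈ 0.980300
step 2 [1y] bond c/2=1/200: DF=(943069/1000000 − 1/200·(0.980300))/(1+1/200) = 1867/2000 ≈ 0.933500
step 3 [1.5y] zero: DF = P = 1803/2000 ≈ 0.901500
step 4 [2y] zero: DF = P = 8791/10000 ≈ 0.879100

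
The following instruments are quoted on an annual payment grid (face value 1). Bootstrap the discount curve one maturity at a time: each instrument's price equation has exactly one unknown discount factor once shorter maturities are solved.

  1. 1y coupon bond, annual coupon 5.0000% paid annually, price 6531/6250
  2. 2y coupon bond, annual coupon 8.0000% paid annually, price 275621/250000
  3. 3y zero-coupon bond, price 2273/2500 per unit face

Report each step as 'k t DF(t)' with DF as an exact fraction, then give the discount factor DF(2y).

1 1 622/625
2 2 9471/10000
3 3 2273/2500
DF(2y) = 9471/10000 ≈ 0.947100

step 1 [1y] bond c/1=1/20: DF=(6531/6250 − 1/20·(0))/(1+1/20) = 622/625 ≈ 0.995200
step 2 [2y] bond c/1=2/25: DF=(275621/250000 − 2/25·(0.995200))/(1+2/25) = 9471/10000 ≈ 0.947100
step 3 [3y] zero: DF = P = 2273/2500 ≈ 0.909200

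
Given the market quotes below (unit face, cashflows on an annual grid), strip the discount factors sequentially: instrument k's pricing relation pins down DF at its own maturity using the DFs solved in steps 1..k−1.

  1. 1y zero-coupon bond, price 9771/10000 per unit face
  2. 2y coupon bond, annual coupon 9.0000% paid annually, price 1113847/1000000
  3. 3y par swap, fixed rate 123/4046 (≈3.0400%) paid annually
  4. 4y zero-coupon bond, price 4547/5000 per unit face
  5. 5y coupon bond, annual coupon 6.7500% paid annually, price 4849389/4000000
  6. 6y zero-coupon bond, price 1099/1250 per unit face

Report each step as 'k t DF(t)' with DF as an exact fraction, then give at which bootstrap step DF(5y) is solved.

1 1 9771/10000
2 2 2353/2500
3 3 9139/10000
4 4 4547/5000
5 5 8991/10000
6 6 1099/1250
DF(5y) is solved at step 5

step 1 [1y] zero: DF = P = 9771/10000 ≈ 0.977100
step 2 [2y] bond c/1=9/100: DF=(1113847/1000000 − 9/100·(0.977100))/(1+9/100) = 2353/2500 ≈ 0.941200
step 3 [3y] swap r/1=123/4046: DF=(1 − 123/4046·(0.977100+0.941200))/(1+123/4046) = 9139/10000 ≈ 0.913900
step 4 [4y] zero: DF = P = 4547/5000 ≈ 0.909400
step 5 [5y] bond c/1=27/400: DF=(4849389/4000000 − 27/400·(0.977100+0.941200+0.913900+0.909400))/(1+27/400) = 8991/10000 ≈ 0.899100
step 6 [6y] zero: DF = P = 1099/1250 ≈ 0.879200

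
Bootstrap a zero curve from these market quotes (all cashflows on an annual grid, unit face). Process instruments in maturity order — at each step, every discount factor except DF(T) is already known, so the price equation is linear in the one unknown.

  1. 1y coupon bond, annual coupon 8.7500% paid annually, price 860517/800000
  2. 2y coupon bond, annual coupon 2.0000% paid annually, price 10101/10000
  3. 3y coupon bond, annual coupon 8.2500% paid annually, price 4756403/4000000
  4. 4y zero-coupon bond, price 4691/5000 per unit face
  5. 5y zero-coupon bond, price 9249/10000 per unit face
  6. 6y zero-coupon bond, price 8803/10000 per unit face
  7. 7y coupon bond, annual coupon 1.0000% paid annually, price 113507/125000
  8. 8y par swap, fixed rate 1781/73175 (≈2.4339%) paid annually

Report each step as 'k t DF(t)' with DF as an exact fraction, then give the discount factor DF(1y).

step 1 [1y] bond c/1=7/80: DF=(860517/800000 − 7/80·(0))/(1+7/80) = 9891/10000 ≈ 0.989100
step 2 [2y] bond c/1=1/50: DF=(10101/10000 − 1/50·(0.989100))/(1+1/50) = 9709/10000 ≈ 0.970900
step 3 [3y] bond c/1=33/400: DF=(4756403/4000000 − 33/400·(0.989100+0.970900))/(1+33/400) = 9491/10000 ≈ 0.949100
step 4 [4y] zero: DF = P = 4691/5000 ≈ 0.938200
step 5 [5y] zero: DF = P = 9249/10000 ≈ 0.924900
step 6 [6y] zero: DF = P = 8803/10000 ≈ 0.880300
step 7 [7y] bond c/1=1/100: DF=(113507/125000 − 1/100·(0.989100+0.970900+0.949100+0.938200+0.924900+0.880300))/(1+1/100) = 8431/10000 ≈ 0.843100
step 8 [8y] swap r/1=1781/73175: DF=(1 − 1781/73175·(0.989100+0.970900+0.949100+0.938200+0.924900+0.880300+0.843100))/(1+1781/73175) = 8219/10000 ≈ 0.821900

1 1 9891/10000
2 2 9709/10000
3 3 9491/10000
4 4 4691/5000
5 5 9249/10000
6 6 8803/10000
7 7 8431/10000
8 8 8219/10000
DF(1y) = 9891/10000 ≈ 0.989100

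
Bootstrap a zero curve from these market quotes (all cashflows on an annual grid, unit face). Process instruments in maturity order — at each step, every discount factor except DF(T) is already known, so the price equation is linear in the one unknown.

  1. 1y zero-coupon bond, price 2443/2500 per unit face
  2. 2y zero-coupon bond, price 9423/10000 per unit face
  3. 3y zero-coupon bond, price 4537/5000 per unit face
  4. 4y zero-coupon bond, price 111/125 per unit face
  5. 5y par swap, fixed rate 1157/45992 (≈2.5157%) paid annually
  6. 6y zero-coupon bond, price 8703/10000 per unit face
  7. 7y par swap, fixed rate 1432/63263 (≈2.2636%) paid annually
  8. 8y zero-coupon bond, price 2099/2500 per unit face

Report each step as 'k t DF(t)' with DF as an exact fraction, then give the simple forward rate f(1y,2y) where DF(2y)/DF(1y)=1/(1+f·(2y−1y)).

1 1 2443/2500
2 2 9423/10000
3 3 4537/5000
4 4 111/125
5 5 8843/10000
6 6 8703/10000
7 7 1071/1250
8 8 2099/2500
f(1y,2y) = ((2443/2500)/(9423/10000) − 1)/(1) = 1/27 ≈ 3.7037%

step 1 [1y] zero: DF = P = 2443/2500 ≈ 0.977200
step 2 [2y] zero: DF = P = 9423/10000 ≈ 0.942300
step 3 [3y] zero: DF = P = 4537/5000 ≈ 0.907400
step 4 [4y] zero: DF = P = 111/125 ≈ 0.888000
step 5 [5y] swap r/1=1157/45992: DF=(1 − 1157/45992·(0.977200+0.942300+0.907400+0.888000))/(1+1157/45992) = 8843/10000 ≈ 0.884300
step 6 [6y] zero: DF = P = 8703/10000 ≈ 0.870300
step 7 [7y] swap r/1=1432/63263: DF=(1 − 1432/63263·(0.977200+0.942300+0.907400+0.888000+0.884300+0.870300))/(1+1432/63263) = 1071/1250 ≈ 0.856800
step 8 [8y] zero: DF = P = 2099/2500 ≈ 0.839600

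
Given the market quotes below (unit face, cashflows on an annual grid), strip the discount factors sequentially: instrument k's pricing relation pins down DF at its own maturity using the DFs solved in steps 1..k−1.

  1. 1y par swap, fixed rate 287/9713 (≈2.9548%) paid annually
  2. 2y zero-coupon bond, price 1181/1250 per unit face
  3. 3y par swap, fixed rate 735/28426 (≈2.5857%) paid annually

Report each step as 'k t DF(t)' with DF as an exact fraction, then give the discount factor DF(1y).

1 1 9713/10000
2 2 1181/1250
3 3 1853/2000
DF(1y) = 9713/10000 ≈ 0.971300

step 1 [1y] swap r/1=287/9713: DF=(1 − 287/9713·(0))/(1+287/9713) = 9713/10000 ≈ 0.971300
step 2 [2y] zero: DF = P = 1181/1250 ≈ 0.944800
step 3 [3y] swap r/1=735/28426: DF=(1 − 735/28426·(0.971300+0.944800))/(1+735/28426) = 1853/2000 ≈ 0.926500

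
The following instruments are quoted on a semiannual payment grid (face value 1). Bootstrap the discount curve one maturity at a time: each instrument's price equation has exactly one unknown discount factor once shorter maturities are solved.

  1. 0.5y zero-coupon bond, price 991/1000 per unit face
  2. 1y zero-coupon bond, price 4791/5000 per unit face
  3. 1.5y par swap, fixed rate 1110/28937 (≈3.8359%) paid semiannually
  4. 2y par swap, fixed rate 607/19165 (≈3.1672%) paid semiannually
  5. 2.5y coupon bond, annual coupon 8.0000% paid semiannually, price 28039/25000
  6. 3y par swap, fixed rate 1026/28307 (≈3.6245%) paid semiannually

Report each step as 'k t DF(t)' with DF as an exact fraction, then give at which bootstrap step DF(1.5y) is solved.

1 1/2 991/1000
2 1 4791/5000
3 3/2 1889/2000
4 2 9393/10000
5 5/2 931/1000
6 3 4487/5000
DF(1.5y) is solved at step 3

step 1 [0.5y] zero: DF = P = 991/1000 ≈ 0.991000
step 2 [1y] zero: DF = P = 4791/5000 ≈ 0.958200
step 3 [1.5y] swap r/2=555/28937: DF=(1 − 555/28937·(0.991000+0.958200))/(1+555/28937) = 1889/2000 ≈ 0.944500
step 4 [2y] swap r/2=607/38330: DF=(1 − 607/38330·(0.991000+0.958200+0.944500))/(1+607/38330) = 9393/10000 ≈ 0.939300
step 5 [2.5y] bond c/2=1/25: DF=(28039/25000 − 1/25·(0.991000+0.958200+0.944500+0.939300))/(1+1/25) = 931/1000 ≈ 0.931000
step 6 [3y] swap r/2=513/28307: DF=(1 − 513/28307·(0.991000+0.958200+0.944500+0.939300+0.931000))/(1+513/28307) = 4487/5000 ≈ 0.897400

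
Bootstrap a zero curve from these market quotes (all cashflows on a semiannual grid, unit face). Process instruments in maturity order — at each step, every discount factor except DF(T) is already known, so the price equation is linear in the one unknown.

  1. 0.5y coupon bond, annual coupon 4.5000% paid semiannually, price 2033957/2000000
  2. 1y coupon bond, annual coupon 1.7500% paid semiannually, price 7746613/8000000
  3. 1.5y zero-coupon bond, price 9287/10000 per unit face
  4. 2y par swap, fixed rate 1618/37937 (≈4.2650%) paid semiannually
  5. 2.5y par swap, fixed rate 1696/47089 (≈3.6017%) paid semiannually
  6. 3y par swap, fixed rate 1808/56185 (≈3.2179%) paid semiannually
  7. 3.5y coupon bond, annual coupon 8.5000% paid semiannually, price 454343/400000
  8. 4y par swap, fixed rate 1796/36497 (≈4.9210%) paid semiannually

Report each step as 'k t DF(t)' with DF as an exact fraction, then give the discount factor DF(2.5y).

1 1/2 4973/5000
2 1 9513/10000
3 3/2 9287/10000
4 2 9191/10000
5 5/2 572/625
6 3 1137/1250
7 7/2 1721/2000
8 4 2051/2500
DF(2.5y) = 572/625 ≈ 0.915200

step 1 [0.5y] bond c/2=9/400: DF=(2033957/2000000 − 9/400·(0))/(1+9/400) = 4973/5000 ≈ 0.994600
step 2 [1y] bond c/2=7/800: DF=(7746613/8000000 − 7/800·(0.994600))/(1+7/800) = 9513/10000 ≈ 0.951300
step 3 [1.5y] zero: DF = P = 9287/10000 ≈ 0.928700
step 4 [2y] swap r/2=809/37937: DF=(1 − 809/37937·(0.994600+0.951300+0.928700))/(1+809/37937) = 9191/10000 ≈ 0.919100
step 5 [2.5y] swap r/2=848/47089: DF=(1 − 848/47089·(0.994600+0.951300+0.928700+0.919100))/(1+848/47089) = 572/625 ≈ 0.915200
step 6 [3y] swap r/2=904/56185: DF=(1 − 904/56185·(0.994600+0.951300+0.928700+0.919100+0.915200))/(1+904/56185) = 1137/1250 ≈ 0.909600
step 7 [3.5y] bond c/2=17/400: DF=(454343/400000 − 17/400·(0.994600+0.951300+0.928700+0.919100+0.915200+0.909600))/(1+17/400) = 1721/2000 ≈ 0.860500
step 8 [4y] swap r/2=898/36497: DF=(1 − 898/36497·(0.994600+0.951300+0.928700+0.919100+0.915200+0.909600+0.860500))/(1+898/36497) = 2051/2500 ≈ 0.820400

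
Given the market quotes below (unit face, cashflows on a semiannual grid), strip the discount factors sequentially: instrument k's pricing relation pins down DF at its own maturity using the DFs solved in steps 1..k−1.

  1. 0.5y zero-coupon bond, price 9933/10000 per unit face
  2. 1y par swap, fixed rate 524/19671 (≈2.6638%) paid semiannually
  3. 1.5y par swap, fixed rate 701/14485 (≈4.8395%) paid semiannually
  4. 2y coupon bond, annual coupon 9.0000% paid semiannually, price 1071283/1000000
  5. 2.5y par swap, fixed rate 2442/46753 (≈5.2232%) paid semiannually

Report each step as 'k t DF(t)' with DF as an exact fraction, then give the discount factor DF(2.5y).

1 1/2 9933/10000
2 1 4869/5000
3 3/2 9299/10000
4 2 2251/2500
5 5/2 8779/10000
DF(2.5y) = 8779/10000 ≈ 0.877900

step 1 [0.5y] zero: DF = P = 9933/10000 ≈ 0.993300
step 2 [1y] swap r/2=262/19671: DF=(1 − 262/19671·(0.993300))/(1+262/19671) = 4869/5000 ≈ 0.973800
step 3 [1.5y] swap r/2=701/28970: DF=(1 − 701/28970·(0.993300+0.973800))/(1+701/28970) = 9299/10000 ≈ 0.929900
step 4 [2y] bond c/2=9/200: DF=(1071283/1000000 − 9/200·(0.993300+0.973800+0.929900))/(1+9/200) = 2251/2500 ≈ 0.900400
step 5 [2.5y] swap r/2=1221/46753: DF=(1 − 1221/46753·(0.993300+0.973800+0.929900+0.900400))/(1+1221/46753) = 8779/10000 ≈ 0.877900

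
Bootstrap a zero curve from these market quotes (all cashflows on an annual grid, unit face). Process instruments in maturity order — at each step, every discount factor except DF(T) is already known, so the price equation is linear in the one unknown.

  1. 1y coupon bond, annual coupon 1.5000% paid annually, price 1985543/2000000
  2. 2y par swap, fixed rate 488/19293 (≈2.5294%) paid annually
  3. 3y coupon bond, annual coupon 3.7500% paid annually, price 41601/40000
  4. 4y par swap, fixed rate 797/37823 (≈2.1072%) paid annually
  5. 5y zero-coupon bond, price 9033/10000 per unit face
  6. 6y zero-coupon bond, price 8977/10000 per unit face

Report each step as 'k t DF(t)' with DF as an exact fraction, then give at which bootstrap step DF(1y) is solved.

1 1 9781/10000
2 2 1189/1250
3 3 9327/10000
4 4 9203/10000
5 5 9033/10000
6 6 8977/10000
DF(1y) is solved at step 1

step 1 [1y] bond c/1=3/200: DF=(1985543/2000000 − 3/200·(0))/(1+3/200) = 9781/10000 ≈ 0.978100
step 2 [2y] swap r/1=488/19293: DF=(1 − 488/19293·(0.978100))/(1+488/19293) = 1189/1250 ≈ 0.951200
step 3 [3y] bond c/1=3/80: DF=(41601/40000 − 3/80·(0.978100+0.951200))/(1+3/80) = 9327/10000 ≈ 0.932700
step 4 [4y] swap r/1=797/37823: DF=(1 − 797/37823·(0.978100+0.951200+0.932700))/(1+797/37823) = 9203/10000 ≈ 0.920300
step 5 [5y] zero: DF = P = 9033/10000 ≈ 0.903300
step 6 [6y] zero: DF = P = 8977/10000 ≈ 0.897700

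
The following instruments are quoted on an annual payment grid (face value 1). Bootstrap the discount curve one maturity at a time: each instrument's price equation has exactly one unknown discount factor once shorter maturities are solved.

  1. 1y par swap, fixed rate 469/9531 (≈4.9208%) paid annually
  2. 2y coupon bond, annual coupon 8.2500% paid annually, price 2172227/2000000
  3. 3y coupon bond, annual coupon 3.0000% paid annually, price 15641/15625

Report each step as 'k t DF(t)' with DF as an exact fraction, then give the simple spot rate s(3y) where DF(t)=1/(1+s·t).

1 1 9531/10000
2 2 9307/10000
3 3 917/1000
s(3y) = (1/(917/1000) − 1)/(3) = 83/2751 ≈ 3.0171%

step 1 [1y] swap r/1=469/9531: DF=(1 − 469/9531·(0))/(1+469/9531) = 9531/10000 ≈ 0.953100
step 2 [2y] bond c/1=33/400: DF=(2172227/2000000 − 33/400·(0.953100))/(1+33/400) = 9307/10000 ≈ 0.930700
step 3 [3y] bond c/1=3/100: DF=(15641/15625 − 3/100·(0.953100+0.930700))/(1+3/100) = 917/1000 ≈ 0.917000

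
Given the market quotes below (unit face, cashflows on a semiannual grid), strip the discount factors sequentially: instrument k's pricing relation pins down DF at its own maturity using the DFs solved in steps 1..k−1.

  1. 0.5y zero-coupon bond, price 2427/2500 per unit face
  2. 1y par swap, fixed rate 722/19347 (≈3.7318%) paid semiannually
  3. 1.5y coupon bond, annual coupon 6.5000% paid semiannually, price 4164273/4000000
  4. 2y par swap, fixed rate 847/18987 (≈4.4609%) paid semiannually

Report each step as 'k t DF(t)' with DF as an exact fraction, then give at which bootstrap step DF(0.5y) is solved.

1 1/2 2427/2500
2 1 9639/10000
3 3/2 4737/5000
4 2 9153/10000
DF(0.5y) is solved at step 1

step 1 [0.5y] zero: DF = P = 2427/2500 ≈ 0.970800
step 2 [1y] swap r/2=361/19347: DF=(1 − 361/19347·(0.970800))/(1+361/19347) = 9639/10000 ≈ 0.963900
step 3 [1.5y] bond c/2=13/400: DF=(4164273/4000000 − 13/400·(0.970800+0.963900))/(1+13/400) = 4737/5000 ≈ 0.947400
step 4 [2y] swap r/2=847/37974: DF=(1 − 847/37974·(0.970800+0.963900+0.947400))/(1+847/37974) = 9153/10000 ≈ 0.915300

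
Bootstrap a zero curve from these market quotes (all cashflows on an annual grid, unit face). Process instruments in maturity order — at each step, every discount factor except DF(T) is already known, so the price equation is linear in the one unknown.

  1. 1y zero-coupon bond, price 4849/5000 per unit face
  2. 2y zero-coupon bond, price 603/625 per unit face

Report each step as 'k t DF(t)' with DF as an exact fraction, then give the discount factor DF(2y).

step 1 [1y] zero: DF = P = 4849/5000 ≈ 0.969800
step 2 [2y] zero: DF = P = 603/625 ≈ 0.964800

1 1 4849/5000
2 2 603/625
DF(2y) = 603/625 ≈ 0.964800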